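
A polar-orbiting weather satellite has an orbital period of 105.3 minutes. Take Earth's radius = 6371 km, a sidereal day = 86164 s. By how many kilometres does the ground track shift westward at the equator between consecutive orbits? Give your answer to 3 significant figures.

T = 105.3 min = 6318.0 s.
During one orbit Earth rotates (6318.0 / 86164) × 360° = 26.40°.
At the equator that is 26.40° × (2π·6371/360) km/° = 26.40 × 111.2 = 2935 km.

2940 km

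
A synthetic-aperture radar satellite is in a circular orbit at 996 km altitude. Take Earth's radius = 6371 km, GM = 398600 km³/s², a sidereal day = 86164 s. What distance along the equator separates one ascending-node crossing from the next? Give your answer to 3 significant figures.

2920 km

Semi-major axis a = 6371 + 996 = 7367 km. Period T = 2π√(a³/μ) = 2π√(7367³/398600) = 6292.8 s = 104.88 min.
During one orbit Earth rotates (6292.8 / 86164) × 360° = 26.29°.
At the equator that is 26.29° × (2π·6371/360) km/° = 26.29 × 111.2 = 2924 km.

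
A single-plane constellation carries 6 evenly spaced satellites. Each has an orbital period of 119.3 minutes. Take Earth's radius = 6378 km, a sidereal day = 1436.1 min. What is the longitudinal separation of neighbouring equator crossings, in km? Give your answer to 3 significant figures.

T = 119.3 min = 7158.0 s.
Single-satellite node shift = (7158.0/86166) × 360° = 29.91°.
With 6 satellites evenly phased, successive equator crossings are 29.91/6 = 4.984° apart.
That is 4.984 × 111.3 = 555 km at the equator.

555 km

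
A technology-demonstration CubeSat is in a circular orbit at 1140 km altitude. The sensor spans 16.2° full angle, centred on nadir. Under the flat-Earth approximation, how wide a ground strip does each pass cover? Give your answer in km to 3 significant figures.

324 km

Half-angle = 16.2°/2 = 8.1°.
Swath width ≈ 2h·tan(θ/2) = 2 × 1140 × tan(8.1°) = 324.5 km.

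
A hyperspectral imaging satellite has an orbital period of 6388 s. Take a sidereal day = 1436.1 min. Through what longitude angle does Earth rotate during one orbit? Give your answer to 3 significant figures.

26.7°

During one orbit Earth rotates (6388.0 / 86166) × 360° = 26.69°.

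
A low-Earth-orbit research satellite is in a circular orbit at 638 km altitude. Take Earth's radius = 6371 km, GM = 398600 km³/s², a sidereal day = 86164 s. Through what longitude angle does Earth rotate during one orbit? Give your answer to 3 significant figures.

24.4°

Semi-major axis a = 6371 + 638 = 7009 km. Period T = 2π√(a³/μ) = 2π√(7009³/398600) = 5839.8 s = 97.33 min.
During one orbit Earth rotates (5839.8 / 86164) × 360° = 24.40°.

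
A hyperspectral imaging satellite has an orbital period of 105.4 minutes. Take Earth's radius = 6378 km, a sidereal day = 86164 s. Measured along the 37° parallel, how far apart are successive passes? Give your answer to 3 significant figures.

T = 105.4 min = 6324.0 s.
Node shift per orbit = (6324.0/86164) × 360° = 26.42°.
Equatorial spacing = 26.42 × 111.3 km/° = 2941 km.
At 37° latitude, spacing = 2941 × cos(37°) = 2349 km.

2350 km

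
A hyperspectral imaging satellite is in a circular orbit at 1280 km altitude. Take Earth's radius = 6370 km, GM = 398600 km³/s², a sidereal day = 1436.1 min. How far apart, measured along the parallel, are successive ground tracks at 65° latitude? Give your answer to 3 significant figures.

Semi-major axis a = 6370 + 1280 = 7650 km. Period T = 2π√(a³/μ) = 2π√(7650³/398600) = 6658.9 s = 110.98 min.
Node shift per orbit = (6658.9/86166) × 360° = 27.82°.
Equatorial spacing = 27.82 × 111.2 km/° = 3093 km.
At 65° latitude, spacing = 3093 × cos(65°) = 1307 km.

1310 km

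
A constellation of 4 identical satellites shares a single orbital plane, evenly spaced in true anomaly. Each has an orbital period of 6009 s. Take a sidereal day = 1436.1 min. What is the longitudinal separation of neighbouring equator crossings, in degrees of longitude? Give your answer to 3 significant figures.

6.28°

Single-satellite node shift = (6009.0/86166) × 360° = 25.11°.
With 4 satellites evenly phased, successive equator crossings are 25.11/4 = 6.276° apart.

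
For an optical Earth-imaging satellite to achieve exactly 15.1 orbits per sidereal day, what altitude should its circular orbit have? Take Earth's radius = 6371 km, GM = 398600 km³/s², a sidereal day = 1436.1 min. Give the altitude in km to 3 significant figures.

531 km

Required period T = 86166 / 15.1 = 5706.4 s.
From T = 2π√(a³/μ): a = (μ T²/4π²)^(1/3) = (398600 × 5706.4² / 4π²)^(1/3) = 6902 km.
Altitude h = a − R = 6902 − 6371 = 531 km.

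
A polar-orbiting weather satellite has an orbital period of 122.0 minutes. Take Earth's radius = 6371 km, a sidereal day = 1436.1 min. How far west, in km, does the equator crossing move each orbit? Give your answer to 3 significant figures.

T = 122.0 min = 7320.0 s.
During one orbit Earth rotates (7320.0 / 86166) × 360° = 30.58°.
At the equator that is 30.58° × (2π·6371/360) km/° = 30.58 × 111.2 = 3401 km.

3400 km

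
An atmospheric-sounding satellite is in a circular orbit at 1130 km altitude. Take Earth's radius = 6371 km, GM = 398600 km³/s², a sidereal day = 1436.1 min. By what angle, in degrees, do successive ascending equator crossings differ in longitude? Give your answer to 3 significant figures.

Semi-major axis a = 6371 + 1130 = 7501 km. Period T = 2π√(a³/μ) = 2π√(7501³/398600) = 6465.3 s = 107.76 min.
During one orbit Earth rotates (6465.3 / 86166) × 360° = 27.01°.

27.0°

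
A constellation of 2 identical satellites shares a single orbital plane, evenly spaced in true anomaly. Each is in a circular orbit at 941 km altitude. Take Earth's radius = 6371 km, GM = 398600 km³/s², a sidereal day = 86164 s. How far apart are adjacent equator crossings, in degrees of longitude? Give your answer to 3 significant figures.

13.0°

Semi-major axis a = 6371 + 941 = 7312 km. Period T = 2π√(a³/μ) = 2π√(7312³/398600) = 6222.5 s = 103.71 min.
Single-satellite node shift = (6222.5/86164) × 360° = 26.00°.
With 2 satellites evenly phased, successive equator crossings are 26.00/2 = 12.999° apart.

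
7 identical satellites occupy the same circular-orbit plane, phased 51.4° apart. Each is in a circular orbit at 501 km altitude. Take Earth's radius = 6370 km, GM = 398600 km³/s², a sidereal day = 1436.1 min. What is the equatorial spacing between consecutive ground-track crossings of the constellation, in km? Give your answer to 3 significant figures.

376 km

Semi-major axis a = 6370 + 501 = 6871 km. Period T = 2π√(a³/μ) = 2π√(6871³/398600) = 5668.1 s = 94.47 min.
Single-satellite node shift = (5668.1/86166) × 360° = 23.68°.
With 7 satellites evenly phased, successive equator crossings are 23.68/7 = 3.383° apart.
That is 3.383 × 111.2 = 376 km at the equator.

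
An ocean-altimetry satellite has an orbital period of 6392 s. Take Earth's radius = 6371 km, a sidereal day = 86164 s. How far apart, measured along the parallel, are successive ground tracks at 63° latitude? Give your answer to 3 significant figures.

1350 km

Node shift per orbit = (6392.0/86164) × 360° = 26.71°.
Equatorial spacing = 26.71 × 111.2 km/° = 2970 km.
At 63° latitude, spacing = 2970 × cos(63°) = 1348 km.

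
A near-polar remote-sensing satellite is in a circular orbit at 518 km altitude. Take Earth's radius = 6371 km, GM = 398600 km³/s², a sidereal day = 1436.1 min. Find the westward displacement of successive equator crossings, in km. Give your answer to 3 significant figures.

Semi-major axis a = 6371 + 518 = 6889 km. Period T = 2π√(a³/μ) = 2π√(6889³/398600) = 5690.4 s = 94.84 min.
During one orbit Earth rotates (5690.4 / 86166) × 360° = 23.77°.
At the equator that is 23.77° × (2π·6371/360) km/° = 23.77 × 111.2 = 2644 km.

2640 km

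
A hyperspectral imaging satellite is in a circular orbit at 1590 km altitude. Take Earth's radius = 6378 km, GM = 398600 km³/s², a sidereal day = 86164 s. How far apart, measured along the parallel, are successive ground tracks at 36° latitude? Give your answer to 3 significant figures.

2660 km

Semi-major axis a = 6378 + 1590 = 7968 km. Period T = 2π√(a³/μ) = 2π√(7968³/398600) = 7078.4 s = 117.97 min.
Node shift per orbit = (7078.4/86164) × 360° = 29.57°.
Equatorial spacing = 29.57 × 111.3 km/° = 3292 km.
At 36° latitude, spacing = 3292 × cos(36°) = 2663 km.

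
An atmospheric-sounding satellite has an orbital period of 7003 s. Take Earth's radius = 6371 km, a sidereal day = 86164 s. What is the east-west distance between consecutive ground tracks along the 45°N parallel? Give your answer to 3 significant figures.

Node shift per orbit = (7003.0/86164) × 360° = 29.26°.
Equatorial spacing = 29.26 × 111.2 km/° = 3253 km.
At 45° latitude, spacing = 3253 × cos(45°) = 2301 km.

2300 km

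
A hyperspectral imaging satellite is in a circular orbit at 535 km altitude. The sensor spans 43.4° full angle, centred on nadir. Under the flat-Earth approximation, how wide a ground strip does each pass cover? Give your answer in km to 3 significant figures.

426 km

Half-angle = 43.4°/2 = 21.7°.
Swath width ≈ 2h·tan(θ/2) = 2 × 535 × tan(21.7°) = 425.8 km.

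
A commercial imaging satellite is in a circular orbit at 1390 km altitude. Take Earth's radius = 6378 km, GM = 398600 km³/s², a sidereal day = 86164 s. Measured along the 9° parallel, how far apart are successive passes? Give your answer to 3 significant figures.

3130 km

Semi-major axis a = 6378 + 1390 = 7768 km. Period T = 2π√(a³/μ) = 2π√(7768³/398600) = 6813.6 s = 113.56 min.
Node shift per orbit = (6813.6/86164) × 360° = 28.47°.
Equatorial spacing = 28.47 × 111.3 km/° = 3169 km.
At 9° latitude, spacing = 3169 × cos(9°) = 3130 km.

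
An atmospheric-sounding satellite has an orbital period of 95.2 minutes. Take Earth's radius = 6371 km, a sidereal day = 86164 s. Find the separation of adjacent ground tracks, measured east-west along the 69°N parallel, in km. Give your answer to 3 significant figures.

951 km

T = 95.2 min = 5712.0 s.
Node shift per orbit = (5712.0/86164) × 360° = 23.87°.
Equatorial spacing = 23.87 × 111.2 km/° = 2654 km.
At 69° latitude, spacing = 2654 × cos(69°) = 951 km.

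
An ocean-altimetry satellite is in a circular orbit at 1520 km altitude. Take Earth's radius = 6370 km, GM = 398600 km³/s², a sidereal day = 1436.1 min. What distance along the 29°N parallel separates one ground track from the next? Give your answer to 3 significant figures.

2830 km

Semi-major axis a = 6370 + 1520 = 7890 km. Period T = 2π√(a³/μ) = 2π√(7890³/398600) = 6974.7 s = 116.25 min.
Node shift per orbit = (6974.7/86166) × 360° = 29.14°.
Equatorial spacing = 29.14 × 111.2 km/° = 3240 km.
At 29° latitude, spacing = 3240 × cos(29°) = 2834 km.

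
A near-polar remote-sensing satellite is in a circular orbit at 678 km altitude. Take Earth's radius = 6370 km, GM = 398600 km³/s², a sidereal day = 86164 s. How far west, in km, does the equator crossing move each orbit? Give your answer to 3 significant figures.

Semi-major axis a = 6370 + 678 = 7048 km. Period T = 2π√(a³/μ) = 2π√(7048³/398600) = 5888.6 s = 98.14 min.
During one orbit Earth rotates (5888.6 / 86164) × 360° = 24.60°.
At the equator that is 24.60° × (2π·6370/360) km/° = 24.60 × 111.2 = 2735 km.

2740 km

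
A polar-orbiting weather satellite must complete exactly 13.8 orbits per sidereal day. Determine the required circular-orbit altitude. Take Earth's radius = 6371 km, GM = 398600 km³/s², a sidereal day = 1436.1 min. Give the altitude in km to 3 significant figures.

Required period T = 86166 / 13.8 = 6243.9 s.
From T = 2π√(a³/μ): a = (μ T²/4π²)^(1/3) = (398600 × 6243.9² / 4π²)^(1/3) = 7329 km.
Altitude h = a − R = 7329 − 6371 = 958 km.

958 km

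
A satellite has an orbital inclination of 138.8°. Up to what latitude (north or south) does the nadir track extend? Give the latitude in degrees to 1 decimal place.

41.2°

Retrograde orbit: the ground track reaches ±(180° − i) = ±(180 − 138.8) = ±41.2°.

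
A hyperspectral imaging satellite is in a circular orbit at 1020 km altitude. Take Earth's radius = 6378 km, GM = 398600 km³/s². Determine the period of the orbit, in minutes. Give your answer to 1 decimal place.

105.5 min

Semi-major axis a = 6378 + 1020 = 7398 km. Period T = 2π√(a³/μ) = 2π√(7398³/398600) = 6332.6 s = 105.54 min.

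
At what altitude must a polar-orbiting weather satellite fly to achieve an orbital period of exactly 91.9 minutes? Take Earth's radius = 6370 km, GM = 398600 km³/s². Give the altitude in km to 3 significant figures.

T = 91.9 min = 5514.0 s.
From T = 2π√(a³/μ): a = (μ T²/4π²)^(1/3) = (398600 × 5514.0² / 4π²)^(1/3) = 6746 km.
Altitude h = a − R = 6746 − 6370 = 376 km.

376 km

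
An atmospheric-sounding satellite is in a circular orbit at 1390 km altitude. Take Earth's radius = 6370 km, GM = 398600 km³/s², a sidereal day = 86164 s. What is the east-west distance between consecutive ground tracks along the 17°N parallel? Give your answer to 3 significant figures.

3020 km

Semi-major axis a = 6370 + 1390 = 7760 km. Period T = 2π√(a³/μ) = 2π√(7760³/398600) = 6803.1 s = 113.38 min.
Node shift per orbit = (6803.1/86164) × 360° = 28.42°.
Equatorial spacing = 28.42 × 111.2 km/° = 3160 km.
At 17° latitude, spacing = 3160 × cos(17°) = 3022 km.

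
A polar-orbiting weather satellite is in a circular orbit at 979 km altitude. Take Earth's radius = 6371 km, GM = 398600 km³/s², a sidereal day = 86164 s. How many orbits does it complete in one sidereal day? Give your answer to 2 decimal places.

Semi-major axis a = 6371 + 979 = 7350 km. Period T = 2π√(a³/μ) = 2π√(7350³/398600) = 6271.1 s = 104.52 min.
Orbits per sidereal day = 86164 / 6271.1 = 13.740.

13.74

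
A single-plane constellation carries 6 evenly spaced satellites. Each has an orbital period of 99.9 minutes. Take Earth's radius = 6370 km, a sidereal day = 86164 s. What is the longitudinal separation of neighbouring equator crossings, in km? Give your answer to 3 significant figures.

464 km

T = 99.9 min = 5994.0 s.
Single-satellite node shift = (5994.0/86164) × 360° = 25.04°.
With 6 satellites evenly phased, successive equator crossings are 25.04/6 = 4.174° apart.
That is 4.174 × 111.2 = 464 km at the equator.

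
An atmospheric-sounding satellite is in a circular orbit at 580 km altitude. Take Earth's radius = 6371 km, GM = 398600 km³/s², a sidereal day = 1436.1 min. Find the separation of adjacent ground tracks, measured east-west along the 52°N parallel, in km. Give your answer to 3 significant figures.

Semi-major axis a = 6371 + 580 = 6951 km. Period T = 2π√(a³/μ) = 2π√(6951³/398600) = 5767.4 s = 96.12 min.
Node shift per orbit = (5767.4/86166) × 360° = 24.10°.
Equatorial spacing = 24.10 × 111.2 km/° = 2679 km.
At 52° latitude, spacing = 2679 × cos(52°) = 1650 km.

1650 km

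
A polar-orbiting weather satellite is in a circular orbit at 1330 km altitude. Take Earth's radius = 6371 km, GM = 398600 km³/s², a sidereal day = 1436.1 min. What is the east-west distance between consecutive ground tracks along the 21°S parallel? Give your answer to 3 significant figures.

2920 km

Semi-major axis a = 6371 + 1330 = 7701 km. Period T = 2π√(a³/μ) = 2π√(7701³/398600) = 6725.6 s = 112.09 min.
Node shift per orbit = (6725.6/86166) × 360° = 28.10°.
Equatorial spacing = 28.10 × 111.2 km/° = 3125 km.
At 21° latitude, spacing = 3125 × cos(21°) = 2917 km.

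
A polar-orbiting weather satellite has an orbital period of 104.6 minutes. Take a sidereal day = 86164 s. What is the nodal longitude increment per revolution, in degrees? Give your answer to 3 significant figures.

26.2°

T = 104.6 min = 6276.0 s.
During one orbit Earth rotates (6276.0 / 86164) × 360° = 26.22°.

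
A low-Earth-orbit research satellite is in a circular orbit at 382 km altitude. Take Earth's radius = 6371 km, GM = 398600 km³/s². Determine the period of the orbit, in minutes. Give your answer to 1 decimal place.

92.0 min

Semi-major axis a = 6371 + 382 = 6753 km. Period T = 2π√(a³/μ) = 2π√(6753³/398600) = 5522.8 s = 92.05 min.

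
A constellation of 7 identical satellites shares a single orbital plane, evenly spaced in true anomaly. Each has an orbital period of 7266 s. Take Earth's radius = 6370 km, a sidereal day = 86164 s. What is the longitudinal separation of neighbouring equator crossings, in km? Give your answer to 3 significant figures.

482 km

Single-satellite node shift = (7266.0/86164) × 360° = 30.36°.
With 7 satellites evenly phased, successive equator crossings are 30.36/7 = 4.337° apart.
That is 4.337 × 111.2 = 482 km at the equator.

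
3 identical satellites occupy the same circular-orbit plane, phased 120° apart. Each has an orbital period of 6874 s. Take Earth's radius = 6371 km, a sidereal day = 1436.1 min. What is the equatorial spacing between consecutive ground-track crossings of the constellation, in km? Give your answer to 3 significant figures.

1060 km

Single-satellite node shift = (6874.0/86166) × 360° = 28.72°.
With 3 satellites evenly phased, successive equator crossings are 28.72/3 = 9.573° apart.
That is 9.573 × 111.2 = 1064 km at the equator.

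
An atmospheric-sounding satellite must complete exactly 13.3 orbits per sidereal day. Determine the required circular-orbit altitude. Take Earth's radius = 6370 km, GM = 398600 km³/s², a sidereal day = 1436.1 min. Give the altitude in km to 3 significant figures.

1140 km

Required period T = 86166 / 13.3 = 6478.6 s.
From T = 2π√(a³/μ): a = (μ T²/4π²)^(1/3) = (398600 × 6478.6² / 4π²)^(1/3) = 7511 km.
Altitude h = a − R = 7511 − 6370 = 1141 km.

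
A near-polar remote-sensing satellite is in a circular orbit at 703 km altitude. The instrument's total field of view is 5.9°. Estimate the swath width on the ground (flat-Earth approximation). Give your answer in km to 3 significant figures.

72.5 km

Half-angle = 5.9°/2 = 2.95°.
Swath width ≈ 2h·tan(θ/2) = 2 × 703 × tan(2.95°) = 72.5 km.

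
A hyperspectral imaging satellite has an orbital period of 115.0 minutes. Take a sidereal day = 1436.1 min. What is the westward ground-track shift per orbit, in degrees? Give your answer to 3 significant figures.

28.8°

T = 115.0 min = 6900.0 s.
During one orbit Earth rotates (6900.0 / 86166) × 360° = 28.83°.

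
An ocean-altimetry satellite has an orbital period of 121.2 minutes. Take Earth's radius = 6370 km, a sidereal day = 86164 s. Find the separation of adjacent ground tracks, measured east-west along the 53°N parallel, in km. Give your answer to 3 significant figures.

T = 121.2 min = 7272.0 s.
Node shift per orbit = (7272.0/86164) × 360° = 30.38°.
Equatorial spacing = 30.38 × 111.2 km/° = 3378 km.
At 53° latitude, spacing = 3378 × cos(53°) = 2033 km.

2030 km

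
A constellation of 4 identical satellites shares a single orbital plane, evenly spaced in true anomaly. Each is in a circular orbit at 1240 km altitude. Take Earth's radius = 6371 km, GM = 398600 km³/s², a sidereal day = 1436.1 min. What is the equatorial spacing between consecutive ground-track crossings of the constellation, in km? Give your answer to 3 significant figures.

767 km

Semi-major axis a = 6371 + 1240 = 7611 km. Period T = 2π√(a³/μ) = 2π√(7611³/398600) = 6608.1 s = 110.13 min.
Single-satellite node shift = (6608.1/86166) × 360° = 27.61°.
With 4 satellites evenly phased, successive equator crossings are 27.61/4 = 6.902° apart.
That is 6.902 × 111.2 = 767 km at the equator.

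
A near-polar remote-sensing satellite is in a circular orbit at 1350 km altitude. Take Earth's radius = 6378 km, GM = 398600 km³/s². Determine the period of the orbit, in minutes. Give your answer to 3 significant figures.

Semi-major axis a = 6378 + 1350 = 7728 km. Period T = 2π√(a³/μ) = 2π√(7728³/398600) = 6761.0 s = 112.68 min.

113 min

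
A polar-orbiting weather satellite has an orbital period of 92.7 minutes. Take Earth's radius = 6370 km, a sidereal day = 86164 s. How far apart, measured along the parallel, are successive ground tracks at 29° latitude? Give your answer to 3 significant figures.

2260 km

T = 92.7 min = 5562.0 s.
Node shift per orbit = (5562.0/86164) × 360° = 23.24°.
Equatorial spacing = 23.24 × 111.2 km/° = 2584 km.
At 29° latitude, spacing = 2584 × cos(29°) = 2260 km.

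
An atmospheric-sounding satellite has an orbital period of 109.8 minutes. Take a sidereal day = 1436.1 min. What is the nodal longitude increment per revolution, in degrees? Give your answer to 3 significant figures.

T = 109.8 min = 6588.0 s.
During one orbit Earth rotates (6588.0 / 86166) × 360° = 27.52°.

27.5°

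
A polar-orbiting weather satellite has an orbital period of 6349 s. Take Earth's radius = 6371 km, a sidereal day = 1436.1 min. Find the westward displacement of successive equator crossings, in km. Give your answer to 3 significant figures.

During one orbit Earth rotates (6349.0 / 86166) × 360° = 26.53°.
At the equator that is 26.53° × (2π·6371/360) km/° = 26.53 × 111.2 = 2950 km.

2950 km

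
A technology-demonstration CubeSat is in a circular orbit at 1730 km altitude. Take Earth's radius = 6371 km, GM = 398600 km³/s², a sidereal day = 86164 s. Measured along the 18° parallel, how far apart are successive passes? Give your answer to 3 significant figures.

3210 km

Semi-major axis a = 6371 + 1730 = 8101 km. Period T = 2π√(a³/μ) = 2π√(8101³/398600) = 7256.4 s = 120.94 min.
Node shift per orbit = (7256.4/86164) × 360° = 30.32°.
Equatorial spacing = 30.32 × 111.2 km/° = 3371 km.
At 18° latitude, spacing = 3371 × cos(18°) = 3206 km.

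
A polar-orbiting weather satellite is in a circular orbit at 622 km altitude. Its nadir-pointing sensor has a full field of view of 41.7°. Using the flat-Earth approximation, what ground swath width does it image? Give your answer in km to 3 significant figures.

474 km

Half-angle = 41.7°/2 = 20.85°.
Swath width ≈ 2h·tan(θ/2) = 2 × 622 × tan(20.85°) = 473.8 km.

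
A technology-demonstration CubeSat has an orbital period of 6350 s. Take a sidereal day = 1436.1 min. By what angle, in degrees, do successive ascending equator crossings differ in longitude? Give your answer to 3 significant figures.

During one orbit Earth rotates (6350.0 / 86166) × 360° = 26.53°.

26.5°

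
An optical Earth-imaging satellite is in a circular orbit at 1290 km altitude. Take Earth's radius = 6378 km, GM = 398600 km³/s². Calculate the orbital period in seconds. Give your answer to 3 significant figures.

Semi-major axis a = 6378 + 1290 = 7668 km. Period T = 2π√(a³/μ) = 2π√(7668³/398600) = 6682.4 s = 111.37 min.

6680 seconds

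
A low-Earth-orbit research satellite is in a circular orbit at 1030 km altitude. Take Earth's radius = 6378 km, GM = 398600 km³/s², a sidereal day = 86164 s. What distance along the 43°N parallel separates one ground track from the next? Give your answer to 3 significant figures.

Semi-major axis a = 6378 + 1030 = 7408 km. Period T = 2π√(a³/μ) = 2π√(7408³/398600) = 6345.5 s = 105.76 min.
Node shift per orbit = (6345.5/86164) × 360° = 26.51°.
Equatorial spacing = 26.51 × 111.3 km/° = 2951 km.
At 43° latitude, spacing = 2951 × cos(43°) = 2158 km.

2160 km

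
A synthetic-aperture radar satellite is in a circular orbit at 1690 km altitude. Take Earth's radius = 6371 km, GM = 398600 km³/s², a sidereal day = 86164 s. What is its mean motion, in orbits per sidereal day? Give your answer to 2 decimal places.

Semi-major axis a = 6371 + 1690 = 8061 km. Period T = 2π√(a³/μ) = 2π√(8061³/398600) = 7202.7 s = 120.04 min.
Orbits per sidereal day = 86164 / 7202.7 = 11.963.

11.96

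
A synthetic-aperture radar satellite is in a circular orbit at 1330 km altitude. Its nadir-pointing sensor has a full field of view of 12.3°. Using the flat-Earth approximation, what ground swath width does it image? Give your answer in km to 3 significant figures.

Half-angle = 12.3°/2 = 6.15°.
Swath width ≈ 2h·tan(θ/2) = 2 × 1330 × tan(6.15°) = 286.6 km.

287 km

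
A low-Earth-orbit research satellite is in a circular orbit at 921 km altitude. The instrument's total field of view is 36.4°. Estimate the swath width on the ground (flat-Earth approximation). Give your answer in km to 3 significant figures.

Half-angle = 36.4°/2 = 18.2°.
Swath width ≈ 2h·tan(θ/2) = 2 × 921 × tan(18.2°) = 605.6 km.

606 km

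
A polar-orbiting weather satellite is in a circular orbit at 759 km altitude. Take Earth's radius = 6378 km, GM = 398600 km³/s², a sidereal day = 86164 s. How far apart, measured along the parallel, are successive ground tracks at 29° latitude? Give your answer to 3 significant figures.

Semi-major axis a = 6378 + 759 = 7137 km. Period T = 2π√(a³/μ) = 2π√(7137³/398600) = 6000.5 s = 100.01 min.
Node shift per orbit = (6000.5/86164) × 360° = 25.07°.
Equatorial spacing = 25.07 × 111.3 km/° = 2791 km.
At 29° latitude, spacing = 2791 × cos(29°) = 2441 km.

2440 km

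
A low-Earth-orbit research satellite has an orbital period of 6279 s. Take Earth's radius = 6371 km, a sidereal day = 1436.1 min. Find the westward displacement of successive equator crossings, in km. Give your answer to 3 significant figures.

2920 km

During one orbit Earth rotates (6279.0 / 86166) × 360° = 26.23°.
At the equator that is 26.23° × (2π·6371/360) km/° = 26.23 × 111.2 = 2917 km.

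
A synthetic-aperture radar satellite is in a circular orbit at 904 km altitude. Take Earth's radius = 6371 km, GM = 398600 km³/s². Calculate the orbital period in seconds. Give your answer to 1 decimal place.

6175.3 seconds

Semi-major axis a = 6371 + 904 = 7275 km. Period T = 2π√(a³/μ) = 2π√(7275³/398600) = 6175.3 s = 102.92 min.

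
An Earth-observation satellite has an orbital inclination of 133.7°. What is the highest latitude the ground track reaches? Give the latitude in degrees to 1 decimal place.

Retrograde orbit: the ground track reaches ±(180° − i) = ±(180 − 133.7) = ±46.3°.

46.3°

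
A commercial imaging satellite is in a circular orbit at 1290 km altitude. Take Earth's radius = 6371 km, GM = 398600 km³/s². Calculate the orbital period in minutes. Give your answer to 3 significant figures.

Semi-major axis a = 6371 + 1290 = 7661 km. Period T = 2π√(a³/μ) = 2π√(7661³/398600) = 6673.3 s = 111.22 min.

111 min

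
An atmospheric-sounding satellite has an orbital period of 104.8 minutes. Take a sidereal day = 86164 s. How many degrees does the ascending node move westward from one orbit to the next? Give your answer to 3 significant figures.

T = 104.8 min = 6288.0 s.
During one orbit Earth rotates (6288.0 / 86164) × 360° = 26.27°.

26.3°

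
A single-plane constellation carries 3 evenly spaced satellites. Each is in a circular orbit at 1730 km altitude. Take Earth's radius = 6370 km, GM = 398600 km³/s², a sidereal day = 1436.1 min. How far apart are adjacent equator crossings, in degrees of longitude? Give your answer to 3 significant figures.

10.1°

Semi-major axis a = 6370 + 1730 = 8100 km. Period T = 2π√(a³/μ) = 2π√(8100³/398600) = 7255.0 s = 120.92 min.
Single-satellite node shift = (7255.0/86166) × 360° = 30.31°.
With 3 satellites evenly phased, successive equator crossings are 30.31/3 = 10.104° apart.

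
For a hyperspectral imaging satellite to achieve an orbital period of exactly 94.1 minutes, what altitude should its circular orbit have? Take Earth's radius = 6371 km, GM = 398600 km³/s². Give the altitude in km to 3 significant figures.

T = 94.1 min = 5646.0 s.
From T = 2π√(a³/μ): a = (μ T²/4π²)^(1/3) = (398600 × 5646.0² / 4π²)^(1/3) = 6853 km.
Altitude h = a − R = 6853 − 6371 = 482 km.

482 km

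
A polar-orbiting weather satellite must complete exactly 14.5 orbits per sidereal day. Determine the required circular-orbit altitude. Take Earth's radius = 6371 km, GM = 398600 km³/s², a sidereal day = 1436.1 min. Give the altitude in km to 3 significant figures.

Required period T = 86166 / 14.5 = 5942.5 s.
From T = 2π√(a³/μ): a = (μ T²/4π²)^(1/3) = (398600 × 5942.5² / 4π²)^(1/3) = 7091 km.
Altitude h = a − R = 7091 − 6371 = 720 km.

720 km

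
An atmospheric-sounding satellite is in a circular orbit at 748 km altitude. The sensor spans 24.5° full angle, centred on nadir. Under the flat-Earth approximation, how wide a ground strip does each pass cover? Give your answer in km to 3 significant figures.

Half-angle = 24.5°/2 = 12.25°.
Swath width ≈ 2h·tan(θ/2) = 2 × 748 × tan(12.25°) = 324.8 km.

325 km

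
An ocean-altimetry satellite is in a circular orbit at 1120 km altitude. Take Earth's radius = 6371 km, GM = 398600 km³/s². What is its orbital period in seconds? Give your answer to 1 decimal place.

6452.4 seconds

Semi-major axis a = 6371 + 1120 = 7491 km. Period T = 2π√(a³/μ) = 2π√(7491³/398600) = 6452.4 s = 107.54 min.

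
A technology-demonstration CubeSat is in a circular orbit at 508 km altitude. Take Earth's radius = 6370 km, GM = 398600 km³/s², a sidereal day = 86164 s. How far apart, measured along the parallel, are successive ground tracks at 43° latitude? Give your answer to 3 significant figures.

Semi-major axis a = 6370 + 508 = 6878 km. Period T = 2π√(a³/μ) = 2π√(6878³/398600) = 5676.8 s = 94.61 min.
Node shift per orbit = (5676.8/86164) × 360° = 23.72°.
Equatorial spacing = 23.72 × 111.2 km/° = 2637 km.
At 43° latitude, spacing = 2637 × cos(43°) = 1929 km.

1930 km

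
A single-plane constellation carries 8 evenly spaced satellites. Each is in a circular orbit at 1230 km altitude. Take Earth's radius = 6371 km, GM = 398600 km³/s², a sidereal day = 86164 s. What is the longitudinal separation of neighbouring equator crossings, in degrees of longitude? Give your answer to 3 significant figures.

3.44°

Semi-major axis a = 6371 + 1230 = 7601 km. Period T = 2π√(a³/μ) = 2π√(7601³/398600) = 6595.0 s = 109.92 min.
Single-satellite node shift = (6595.0/86164) × 360° = 27.55°.
With 8 satellites evenly phased, successive equator crossings are 27.55/8 = 3.444° apart.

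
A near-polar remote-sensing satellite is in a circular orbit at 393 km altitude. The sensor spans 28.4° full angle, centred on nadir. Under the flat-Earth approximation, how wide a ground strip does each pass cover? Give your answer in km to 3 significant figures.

199 km

Half-angle = 28.4°/2 = 14.2°.
Swath width ≈ 2h·tan(θ/2) = 2 × 393 × tan(14.2°) = 198.9 km.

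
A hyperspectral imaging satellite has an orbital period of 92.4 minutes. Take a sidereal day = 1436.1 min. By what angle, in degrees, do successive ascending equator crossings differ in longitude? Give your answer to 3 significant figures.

23.2°

T = 92.4 min = 5544.0 s.
During one orbit Earth rotates (5544.0 / 86166) × 360° = 23.16°.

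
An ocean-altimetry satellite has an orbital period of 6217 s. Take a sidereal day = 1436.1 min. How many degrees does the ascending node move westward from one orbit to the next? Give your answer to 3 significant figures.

26.0°

During one orbit Earth rotates (6217.0 / 86166) × 360° = 25.97°.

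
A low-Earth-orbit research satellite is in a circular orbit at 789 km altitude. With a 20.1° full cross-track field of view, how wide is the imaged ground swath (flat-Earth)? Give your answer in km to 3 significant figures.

280 km

Half-angle = 20.1°/2 = 10.05°.
Swath width ≈ 2h·tan(θ/2) = 2 × 789 × tan(10.05°) = 279.7 km.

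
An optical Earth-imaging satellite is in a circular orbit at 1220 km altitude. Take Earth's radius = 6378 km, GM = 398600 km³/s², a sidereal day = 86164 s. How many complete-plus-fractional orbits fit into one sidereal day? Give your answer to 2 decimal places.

13.07

Semi-major axis a = 6378 + 1220 = 7598 km. Period T = 2π√(a³/μ) = 2π√(7598³/398600) = 6591.1 s = 109.85 min.
Orbits per sidereal day = 86164 / 6591.1 = 13.073.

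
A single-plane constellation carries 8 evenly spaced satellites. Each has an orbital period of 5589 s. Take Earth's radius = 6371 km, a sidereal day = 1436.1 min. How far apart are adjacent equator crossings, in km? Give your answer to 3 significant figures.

Single-satellite node shift = (5589.0/86166) × 360° = 23.35°.
With 8 satellites evenly phased, successive equator crossings are 23.35/8 = 2.919° apart.
That is 2.919 × 111.2 = 325 km at the equator.

325 km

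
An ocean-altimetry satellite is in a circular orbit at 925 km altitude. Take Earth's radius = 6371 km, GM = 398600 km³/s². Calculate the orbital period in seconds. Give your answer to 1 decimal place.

6202.1 seconds

Semi-major axis a = 6371 + 925 = 7296 km. Period T = 2π√(a³/μ) = 2π√(7296³/398600) = 6202.1 s = 103.37 min.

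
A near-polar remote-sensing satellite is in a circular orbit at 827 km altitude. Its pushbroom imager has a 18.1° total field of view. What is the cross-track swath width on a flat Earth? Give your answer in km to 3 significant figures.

Half-angle = 18.1°/2 = 9.05°.
Swath width ≈ 2h·tan(θ/2) = 2 × 827 × tan(9.05°) = 263.4 km.

263 km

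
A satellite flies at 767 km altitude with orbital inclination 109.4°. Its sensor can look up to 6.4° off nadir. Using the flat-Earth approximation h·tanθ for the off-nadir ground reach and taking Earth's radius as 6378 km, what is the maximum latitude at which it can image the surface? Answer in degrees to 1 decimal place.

Retrograde orbit: the ground track reaches ±(180° − i) = ±(180 − 109.4) = ±70.6°.
Sensor half-swath on the ground ≈ 767·tan(6.4°) = 86 km = 0.77° of latitude.
Maximum observable latitude ≈ 70.6 + 0.77 = 71.4°.

71.4°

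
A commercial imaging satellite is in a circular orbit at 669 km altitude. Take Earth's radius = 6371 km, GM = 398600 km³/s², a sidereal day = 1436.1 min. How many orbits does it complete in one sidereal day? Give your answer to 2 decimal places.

Semi-major axis a = 6371 + 669 = 7040 km. Period T = 2π√(a³/μ) = 2π√(7040³/398600) = 5878.5 s = 97.98 min.
Orbits per sidereal day = 86166 / 5878.5 = 14.658.

14.66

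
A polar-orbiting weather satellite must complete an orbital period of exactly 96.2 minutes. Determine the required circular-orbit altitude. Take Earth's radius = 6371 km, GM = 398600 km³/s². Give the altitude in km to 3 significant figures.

T = 96.2 min = 5772.0 s.
From T = 2π√(a³/μ): a = (μ T²/4π²)^(1/3) = (398600 × 5772.0² / 4π²)^(1/3) = 6955 km.
Altitude h = a − R = 6955 − 6371 = 584 km.

584 km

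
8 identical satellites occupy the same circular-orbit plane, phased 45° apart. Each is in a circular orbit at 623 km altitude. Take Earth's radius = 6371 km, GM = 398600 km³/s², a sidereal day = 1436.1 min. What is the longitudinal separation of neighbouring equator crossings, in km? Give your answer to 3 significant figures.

Semi-major axis a = 6371 + 623 = 6994 km. Period T = 2π√(a³/μ) = 2π√(6994³/398600) = 5821.0 s = 97.02 min.
Single-satellite node shift = (5821.0/86166) × 360° = 24.32°.
With 8 satellites evenly phased, successive equator crossings are 24.32/8 = 3.040° apart.
That is 3.040 × 111.2 = 338 km at the equator.

338 km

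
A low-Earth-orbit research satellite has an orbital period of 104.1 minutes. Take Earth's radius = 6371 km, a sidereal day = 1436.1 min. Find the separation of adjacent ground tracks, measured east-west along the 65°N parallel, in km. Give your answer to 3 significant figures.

1230 km

T = 104.1 min = 6246.0 s.
Node shift per orbit = (6246.0/86166) × 360° = 26.10°.
Equatorial spacing = 26.10 × 111.2 km/° = 2902 km.
At 65° latitude, spacing = 2902 × cos(65°) = 1226 km.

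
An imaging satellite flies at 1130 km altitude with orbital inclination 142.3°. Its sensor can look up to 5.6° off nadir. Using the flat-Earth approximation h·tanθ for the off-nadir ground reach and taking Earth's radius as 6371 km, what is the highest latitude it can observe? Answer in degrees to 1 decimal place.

38.7°

Retrograde orbit: the ground track reaches ±(180° − i) = ±(180 − 142.3) = ±37.7°.
Sensor half-swath on the ground ≈ 1130·tan(5.6°) = 111 km = 1.00° of latitude.
Maximum observable latitude ≈ 37.7 + 1.00 = 38.7°.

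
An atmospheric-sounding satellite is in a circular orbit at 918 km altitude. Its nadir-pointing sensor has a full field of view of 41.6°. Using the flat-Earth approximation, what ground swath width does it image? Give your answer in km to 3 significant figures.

Half-angle = 41.6°/2 = 20.8°.
Swath width ≈ 2h·tan(θ/2) = 2 × 918 × tan(20.8°) = 697.4 km.

697 km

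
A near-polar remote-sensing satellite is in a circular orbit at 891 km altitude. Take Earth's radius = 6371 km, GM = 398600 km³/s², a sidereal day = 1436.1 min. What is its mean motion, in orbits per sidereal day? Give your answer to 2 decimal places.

Semi-major axis a = 6371 + 891 = 7262 km. Period T = 2π√(a³/μ) = 2π√(7262³/398600) = 6158.8 s = 102.65 min.
Orbits per sidereal day = 86166 / 6158.8 = 13.991.

13.99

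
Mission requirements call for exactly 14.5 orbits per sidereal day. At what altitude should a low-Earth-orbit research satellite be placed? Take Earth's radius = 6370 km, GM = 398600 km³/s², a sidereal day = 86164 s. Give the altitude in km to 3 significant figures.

Required period T = 86164 / 14.5 = 5942.3 s.
From T = 2π√(a³/μ): a = (μ T²/4π²)^(1/3) = (398600 × 5942.3² / 4π²)^(1/3) = 7091 km.
Altitude h = a − R = 7091 − 6370 = 721 km.

721 km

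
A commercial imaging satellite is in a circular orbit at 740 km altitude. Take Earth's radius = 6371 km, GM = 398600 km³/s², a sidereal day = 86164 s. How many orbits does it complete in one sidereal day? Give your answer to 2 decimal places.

14.44

Semi-major axis a = 6371 + 740 = 7111 km. Period T = 2π√(a³/μ) = 2π√(7111³/398600) = 5967.7 s = 99.46 min.
Orbits per sidereal day = 86164 / 5967.7 = 14.438.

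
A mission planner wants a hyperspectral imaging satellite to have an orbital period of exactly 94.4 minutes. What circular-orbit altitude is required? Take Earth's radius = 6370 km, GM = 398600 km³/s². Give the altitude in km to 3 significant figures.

T = 94.4 min = 5664.0 s.
From T = 2π√(a³/μ): a = (μ T²/4π²)^(1/3) = (398600 × 5664.0² / 4π²)^(1/3) = 6868 km.
Altitude h = a − R = 6868 − 6370 = 498 km.

498 km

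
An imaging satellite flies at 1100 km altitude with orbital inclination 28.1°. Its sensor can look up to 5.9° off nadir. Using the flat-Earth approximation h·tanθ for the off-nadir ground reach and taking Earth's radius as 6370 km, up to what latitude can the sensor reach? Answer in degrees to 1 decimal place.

For a prograde orbit the ground track reaches latitude ±i = ±28.1°.
Sensor half-swath on the ground ≈ 1100·tan(5.9°) = 114 km = 1.02° of latitude.
Maximum observable latitude ≈ 28.1 + 1.02 = 29.1°.

29.1°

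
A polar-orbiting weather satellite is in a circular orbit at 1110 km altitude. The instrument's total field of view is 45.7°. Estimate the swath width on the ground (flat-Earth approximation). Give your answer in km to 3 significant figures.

935 km

Half-angle = 45.7°/2 = 22.85°.
Swath width ≈ 2h·tan(θ/2) = 2 × 1110 × tan(22.85°) = 935.5 km.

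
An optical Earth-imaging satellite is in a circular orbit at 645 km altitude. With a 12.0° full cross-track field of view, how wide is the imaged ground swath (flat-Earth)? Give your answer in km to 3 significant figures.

136 km

Half-angle = 12.0°/2 = 6°.
Swath width ≈ 2h·tan(θ/2) = 2 × 645 × tan(6°) = 135.6 km.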